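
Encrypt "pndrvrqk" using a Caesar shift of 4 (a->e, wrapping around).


Input: 'pndrvrqk', shift = 4
Operation: for each letter, (position + 4) mod 26
Mapping: 'p'(15+4=19)->'t', 'n'(13+4=17)->'r', 'd'(3+4=7)->'h', 'r'(17+4=21)->'v', 'v'(21+4=25)->'z', 'r'(17+4=21)->'v', 'q'(16+4=20)->'u', 'k'(10+4=14)->'o'
Result: trhvzvuo


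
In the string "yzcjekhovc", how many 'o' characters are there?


Input string: 'yzcjekhovc'
Target character: 'o'
Scan each position: s[7]='o'
Matches found at indices: 7
Total: 1


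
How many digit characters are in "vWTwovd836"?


Input string: 'vWTwovd836'
Operation: count digit characters (0-9)
Scan: 'v', 'W', 'T', 'w', 'o', 'v', 'd', '8'(digit), '3'(digit), '6'(digit)
Digits found: 3
Result: 3


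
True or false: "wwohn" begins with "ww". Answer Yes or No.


Input string: 'wwohn'
Prefix to check: 'ww'
First 2 characters of input: 'ww'
Match: True
Result: Yes


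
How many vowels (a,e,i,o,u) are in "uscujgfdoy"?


Input string: 'uscujgfdoy'
Operation: count vowels (a, e, i, o, u)
Scan: s[0]='u' (vowel), s[1]='s', s[2]='c', s[3]='u' (vowel), s[4]='j', s[5]='g', s[6]='f', s[7]='d', s[8]='o' (vowel), s[9]='y'
Vowels found: 3
Result: 3


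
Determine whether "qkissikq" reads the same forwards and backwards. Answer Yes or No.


Input string: 'qkissikq'
Reversed: 'qkissikq'
Compare pairs: s[0]='q' vs s[7]='q' (match), s[1]='k' vs s[6]='k' (match), s[2]='i' vs s[5]='i' (match), s[3]='s' vs s[4]='s' (match)
Palindrome: Yes


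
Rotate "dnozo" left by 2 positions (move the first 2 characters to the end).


Input: 'dnozo', shift = 2
Operation: split at index 2 and swap parts
Front part s[0:2] = 'dn'
Back part s[2:] = 'ozo'
Rotated = back + front = 'ozo' + 'dn'
Result: ozodn


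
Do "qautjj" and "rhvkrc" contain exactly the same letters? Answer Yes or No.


String 1: 'qautjj' -> sorted: 'ajjqtu'
String 2: 'rhvkrc' -> sorted: 'chkrrv'
Compare sorted forms: 'ajjqtu' != 'chkrrv'
Anagram: No


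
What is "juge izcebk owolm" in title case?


Input string: 'juge izcebk owolm'
Operation: capitalize first letter of each word
Word transformations: 'juge'->'Juge', 'izcebk'->'Izcebk', 'owolm'->'Owolm'
Result: Juge Izcebk Owolm


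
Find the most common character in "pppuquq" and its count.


Input: 'pppuquq'
Operation: tally each character
Counts: 'p':3, 'q':2, 'u':2
Maximum: 'p' appears 3 times


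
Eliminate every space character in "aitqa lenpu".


Input string: 'aitqa lenpu'
Operation: remove all spaces
Words: 'aitqa', 'lenpu'
Join without spaces: aitqalenpu


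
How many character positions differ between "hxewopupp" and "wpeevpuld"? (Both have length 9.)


String 1: 'hxewopupp'
String 2: 'wpeevpuld'
Compare each position: pos 0: 'h'!='w', pos 1: 'x'!='p', pos 2: 'e'=='e', pos 3: 'w'!='e', pos 4: 'o'!='v', pos 5: 'p'=='p', pos 6: 'u'=='u', pos 7: 'p'!='l', pos 8: 'p'!='d'
Differing positions: 6
Hamming distance: 6


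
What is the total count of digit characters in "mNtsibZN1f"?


Input string: 'mNtsibZN1f'
Operation: count digit characters (0-9)
Scan: 'm', 'N', 't', 's', 'i', 'b', 'Z', 'N', '1'(digit), 'f'
Digits found: 1
Result: 1


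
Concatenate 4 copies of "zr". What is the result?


Input string: 'zr'
Operation: repeat 4 times
Concatenation: 'zr' + 'zr' + 'zr' + 'zr'
Result: zrzrzrzr


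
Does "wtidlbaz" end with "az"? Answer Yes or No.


Input string: 'wtidlbaz'
Suffix to check: 'az'
Last 2 characters of input: 'az'
Match: True
Result: Yes


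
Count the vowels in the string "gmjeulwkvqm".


Input string: 'gmjeulwkvqm'
Operation: count vowels (a, e, i, o, u)
Scan: s[0]='g', s[1]='m', s[2]='j', s[3]='e' (vowel), s[4]='u' (vowel), s[5]='l', s[6]='w', s[7]='k', s[8]='v', s[9]='q', s[10]='m'
Vowels found: 2
Result: 2


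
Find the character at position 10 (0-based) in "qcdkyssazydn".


Input string: 'qcdkyssazydn'
Operation: get character at index 10
Index mapping: s[0]='q', s[1]='c', s[2]='d', s[3]='k', s[4]='y', s[5]='s', s[6]='s', s[7]='a', s[8]='z', s[9]='y', s[10]='d'
Result: 'd'


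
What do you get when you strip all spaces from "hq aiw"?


Input string: 'hq aiw'
Operation: remove all spaces
Words: 'hq', 'aiw'
Join without spaces: hqaiw


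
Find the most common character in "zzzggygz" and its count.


Input: 'zzzggygz'
Operation: tally each character
Counts: 'g':3, 'y':1, 'z':4
Maximum: 'z' appears 4 times


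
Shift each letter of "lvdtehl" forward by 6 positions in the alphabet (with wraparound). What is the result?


Input: 'lvdtehl', shift = 6
Operation: for each letter, (position + 6) mod 26
Mapping: 'l'(11+6=17)->'r', 'v'(21+6=27, 27 mod 26=1)->'b', 'd'(3+6=9)->'j', 't'(19+6=25)->'z', 'e'(4+6=10)->'k', 'h'(7+6=13)->'n', 'l'(11+6=17)->'r'
Result: rbjzknr


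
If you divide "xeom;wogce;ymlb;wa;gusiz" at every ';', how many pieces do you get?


Input string: 'xeom;wogce;ymlb;wa;gusiz'
Delimiter: ';'
Split result: 'xeom', 'wogce', 'ymlb', 'wa', 'gusiz'
Number of parts: 5


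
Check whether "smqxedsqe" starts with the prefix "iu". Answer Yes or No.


Input string: 'smqxedsqe'
Prefix to check: 'iu'
First 2 characters of input: 'sm'
Match: False
Result: No


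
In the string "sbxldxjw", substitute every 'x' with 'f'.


Input string: 'sbxldxjw'
Operation: replace 'x' with 'f'
Positions of 'x': 2, 5
After replacement: sbfldfjw


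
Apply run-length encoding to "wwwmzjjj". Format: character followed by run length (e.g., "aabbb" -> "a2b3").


Input: 'wwwmzjjj'
Operation: identify consecutive runs
Runs: 'www' -> w3, 'm' -> m1, 'z' -> z1, 'jjj' -> j3
Encoded: w3m1z1j3


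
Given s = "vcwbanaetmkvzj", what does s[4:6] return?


Input string: 'vcwbanaetmkvzj'
Operation: slice [4:6]
Extract characters: s[4]='a', s[5]='n'
Result: an


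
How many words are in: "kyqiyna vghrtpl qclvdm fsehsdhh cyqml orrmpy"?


Input string: 'kyqiyna vghrtpl qclvdm fsehsdhh cyqml orrmpy'
Operation: split by spaces
Words found: 'kyqiyna', 'vghrtpl', 'qclvdm', 'fsehsdhh', 'cyqml', 'orrmpy'
Word count: 6


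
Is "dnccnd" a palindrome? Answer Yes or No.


Input string: 'dnccnd'
Reversed: 'dnccnd'
Compare pairs: s[0]='d' vs s[5]='d' (match), s[1]='n' vs s[4]='n' (match), s[2]='c' vs s[3]='c' (match)
Palindrome: Yes


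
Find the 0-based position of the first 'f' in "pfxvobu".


Input string: 'pfxvobu'
Target: 'f'
Scanning left to right: s[0]='p', s[1]='f'
First match at index: 1


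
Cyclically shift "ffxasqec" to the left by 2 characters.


Input: 'ffxasqec', shift = 2
Operation: split at index 2 and swap parts
Front part s[0:2] = 'ff'
Back part s[2:] = 'xasqec'
Rotated = back + front = 'xasqec' + 'ff'
Result: xasqecff


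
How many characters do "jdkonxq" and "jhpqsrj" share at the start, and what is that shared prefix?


String 1: 'jdkonxq'
String 2: 'jhpqsrj'
Compare position by position:
pos 0: 'j' vs 'j' match
pos 1: 'd' vs 'h' differ -> stop
Longest common prefix: "j" (length 1)


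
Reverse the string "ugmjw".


Input string: 'ugmjw'
Operation: reverse character order
Original order: 'u' -> 'g' -> 'm' -> 'j' -> 'w'
Reversed order: 'w' -> 'j' -> 'm' -> 'g' -> 'u'
Result: wjmgu


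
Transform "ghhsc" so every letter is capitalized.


Input string: 'ghhsc'
Operation: convert each letter to uppercase
Mapping: 'g'->'G', 'h'->'H', 'h'->'H', 's'->'S', 'c'->'C'
Result: GHHSC


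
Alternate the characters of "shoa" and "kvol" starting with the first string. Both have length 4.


String 1: 'shoa'
String 2: 'kvol'
Operation: alternate characters
Pairs: 's'+'k', 'h'+'v', 'o'+'o', 'a'+'l'
Result: skhvooal


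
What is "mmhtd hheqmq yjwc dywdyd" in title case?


Input string: 'mmhtd hheqmq yjwc dywdyd'
Operation: capitalize first letter of each word
Word transformations: 'mmhtd'->'Mmhtd', 'hheqmq'->'Hheqmq', 'yjwc'->'Yjwc', 'dywdyd'->'Dywdyd'
Result: Mmhtd Hheqmq Yjwc Dywdyd


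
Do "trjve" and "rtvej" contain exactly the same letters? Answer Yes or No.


String 1: 'trjve' -> sorted: 'ejrtv'
String 2: 'rtvej' -> sorted: 'ejrtv'
Compare sorted forms: 'ejrtv' == 'ejrtv'
Anagram: Yes


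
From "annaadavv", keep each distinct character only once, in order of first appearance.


Input: 'annaadavv'
Operation: keep first occurrence of each character
Scan: s[0]='a' new -> keep; s[1]='n' new -> keep; s[2]='n' seen -> skip; s[3]='a' seen -> skip; s[4]='a' seen -> skip; s[5]='d' new -> keep; s[6]='a' seen -> skip; s[7]='v' new -> keep; s[8]='v' seen -> skip
Result: andv


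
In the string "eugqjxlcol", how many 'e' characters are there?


Input string: 'eugqjxlcol'
Target character: 'e'
Scan each position: s[0]='e'
Matches found at indices: 0
Total: 1


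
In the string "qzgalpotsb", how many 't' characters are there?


Input string: 'qzgalpotsb'
Target character: 't'
Scan each position: s[7]='t'
Matches found at indices: 7
Total: 1


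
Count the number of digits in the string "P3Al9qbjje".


Input string: 'P3Al9qbjje'
Operation: count digit characters (0-9)
Scan: 'P', '3'(digit), 'A', 'l', '9'(digit), 'q', 'b', 'j', 'j', 'e'
Digits found: 2
Result: 2


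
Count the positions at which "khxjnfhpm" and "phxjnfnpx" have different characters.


String 1: 'khxjnfhpm'
String 2: 'phxjnfnpx'
Compare each position: pos 0: 'k'!='p', pos 1: 'h'=='h', pos 2: 'x'=='x', pos 3: 'j'=='j', pos 4: 'n'=='n', pos 5: 'f'=='f', pos 6: 'h'!='n', pos 7: 'p'=='p', pos 8: 'm'!='x'
Differing positions: 3
Hamming distance: 3


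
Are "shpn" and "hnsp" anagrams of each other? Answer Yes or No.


String 1: 'shpn' -> sorted: 'hnps'
String 2: 'hnsp' -> sorted: 'hnps'
Compare sorted forms: 'hnps' == 'hnps'
Anagram: Yes


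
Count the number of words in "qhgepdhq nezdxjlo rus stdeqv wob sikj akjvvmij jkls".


Input string: 'qhgepdhq nezdxjlo rus stdeqv wob sikj akjvvmij jkls'
Operation: split by spaces
Words found: 'qhgepdhq', 'nezdxjlo', 'rus', 'stdeqv', 'wob', 'sikj', 'akjvvmij', 'jkls'
Word count: 8


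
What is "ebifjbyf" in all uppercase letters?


Input string: 'ebifjbyf'
Operation: convert each letter to uppercase
Mapping: 'e'->'E', 'b'->'B', 'i'->'I', 'f'->'F', 'j'->'J', 'b'->'B', 'y'->'Y', 'f'->'F'
Result: EBIFJBYF


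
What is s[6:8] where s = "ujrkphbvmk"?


Input string: 'ujrkphbvmk'
Operation: slice [6:8]
Extract characters: s[6]='b', s[7]='v'
Result: bv


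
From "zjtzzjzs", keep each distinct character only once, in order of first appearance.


Input: 'zjtzzjzs'
Operation: keep first occurrence of each character
Scan: s[0]='z' new -> keep; s[1]='j' new -> keep; s[2]='t' new -> keep; s[3]='z' seen -> skip; s[4]='z' seen -> skip; s[5]='j' seen -> skip; s[6]='z' seen -> skip; s[7]='s' new -> keep
Result: zjts


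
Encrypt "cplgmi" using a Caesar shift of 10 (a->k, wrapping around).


Input: 'cplgmi', shift = 10
Operation: for each letter, (position + 10) mod 26
Mapping: 'c'(2+10=12)->'m', 'p'(15+10=25)->'z', 'l'(11+10=21)->'v', 'g'(6+10=16)->'q', 'm'(12+10=22)->'w', 'i'(8+10=18)->'s'
Result: mzvqws


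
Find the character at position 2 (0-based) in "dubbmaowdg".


Input string: 'dubbmaowdg'
Operation: get character at index 2
Index mapping: s[0]='d', s[1]='u', s[2]='b'
Result: 'b'


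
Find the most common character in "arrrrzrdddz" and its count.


Input: 'arrrrzrdddz'
Operation: tally each character
Counts: 'a':1, 'd':3, 'r':5, 'z':2
Maximum: 'r' appears 5 times


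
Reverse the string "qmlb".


Input string: 'qmlb'
Operation: reverse character order
Original order: 'q' -> 'm' -> 'l' -> 'b'
Reversed order: 'b' -> 'l' -> 'm' -> 'q'
Result: blmq


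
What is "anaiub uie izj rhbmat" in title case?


Input string: 'anaiub uie izj rhbmat'
Operation: capitalize first letter of each word
Word transformations: 'anaiub'->'Anaiub', 'uie'->'Uie', 'izj'->'Izj', 'rhbmat'->'Rhbmat'
Result: Anaiub Uie Izj Rhbmat


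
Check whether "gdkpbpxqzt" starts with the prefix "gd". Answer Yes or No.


Input string: 'gdkpbpxqzt'
Prefix to check: 'gd'
First 2 characters of input: 'gd'
Match: True
Result: Yes


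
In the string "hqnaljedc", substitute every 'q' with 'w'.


Input string: 'hqnaljedc'
Operation: replace 'q' with 'w'
Positions of 'q': 1
After replacement: hwnaljedc


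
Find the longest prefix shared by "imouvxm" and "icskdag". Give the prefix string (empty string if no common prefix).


String 1: 'imouvxm'
String 2: 'icskdag'
Compare position by position:
pos 0: 'i' vs 'i' match
pos 1: 'm' vs 'c' differ -> stop
Longest common prefix: "i" (length 1)


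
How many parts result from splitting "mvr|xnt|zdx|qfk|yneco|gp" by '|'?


Input string: 'mvr|xnt|zdx|qfk|yneco|gp'
Delimiter: '|'
Split result: 'mvr', 'xnt', 'zdx', 'qfk', 'yneco', 'gp'
Number of parts: 6


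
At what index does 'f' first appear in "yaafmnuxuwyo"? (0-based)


Input string: 'yaafmnuxuwyo'
Target: 'f'
Scanning left to right: s[0]='y', s[1]='a', s[2]='a', s[3]='f'
First match at index: 3


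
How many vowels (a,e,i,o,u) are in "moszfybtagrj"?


Input string: 'moszfybtagrj'
Operation: count vowels (a, e, i, o, u)
Scan: s[0]='m', s[1]='o' (vowel), s[2]='s', s[3]='z', s[4]='f', s[5]='y', s[6]='b', s[7]='t', s[8]='a' (vowel), s[9]='g', s[10]='r', s[11]='j'
Vowels found: 2
Result: 2


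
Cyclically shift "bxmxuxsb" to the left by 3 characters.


Input: 'bxmxuxsb', shift = 3
Operation: split at index 3 and swap parts
Front part s[0:3] = 'bxm'
Back part s[3:] = 'xuxsb'
Rotated = back + front = 'xuxsb' + 'bxm'
Result: xuxsbbxm


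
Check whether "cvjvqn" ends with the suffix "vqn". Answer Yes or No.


Input string: 'cvjvqn'
Suffix to check: 'vqn'
Last 3 characters of input: 'vqn'
Match: True
Result: Yes


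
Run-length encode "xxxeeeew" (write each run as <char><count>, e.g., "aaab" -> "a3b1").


Input: 'xxxeeeew'
Operation: identify consecutive runs
Runs: 'xxx' -> x3, 'eeee' -> e4, 'w' -> w1
Encoded: x3e4w1


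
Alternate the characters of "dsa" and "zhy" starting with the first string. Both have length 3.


String 1: 'dsa'
String 2: 'zhy'
Operation: alternate characters
Pairs: 'd'+'z', 's'+'h', 'a'+'y'
Result: dzshay


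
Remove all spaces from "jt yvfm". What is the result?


Input string: 'jt yvfm'
Operation: remove all spaces
Words: 'jt', 'yvfm'
Join without spaces: jtyvfm


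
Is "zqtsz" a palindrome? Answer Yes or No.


Input string: 'zqtsz'
Reversed: 'zstqz'
Compare pairs: s[0]='z' vs s[4]='z' (match), s[1]='q' vs s[3]='s' (mismatch)
Palindrome: No


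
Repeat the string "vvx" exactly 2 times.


Input string: 'vvx'
Operation: repeat 2 times
Concatenation: 'vvx' + 'vvx'
Result: vvxvvx


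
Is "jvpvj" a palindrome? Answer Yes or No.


Input string: 'jvpvj'
Reversed: 'jvpvj'
Compare pairs: s[0]='j' vs s[4]='j' (match), s[1]='v' vs s[3]='v' (match)
Palindrome: Yes


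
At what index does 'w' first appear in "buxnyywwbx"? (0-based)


Input string: 'buxnyywwbx'
Target: 'w'
Scanning left to right: s[0]='b', s[1]='u', s[2]='x', s[3]='n', s[4]='y', s[5]='y', s[6]='w'
First match at index: 6


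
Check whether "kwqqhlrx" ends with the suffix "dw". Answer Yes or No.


Input string: 'kwqqhlrx'
Suffix to check: 'dw'
Last 2 characters of input: 'rx'
Match: False
Result: No


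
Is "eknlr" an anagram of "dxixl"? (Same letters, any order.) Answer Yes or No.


String 1: 'dxixl' -> sorted: 'dilxx'
String 2: 'eknlr' -> sorted: 'eklnr'
Compare sorted forms: 'dilxx' != 'eklnr'
Anagram: No


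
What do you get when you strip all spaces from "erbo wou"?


Input string: 'erbo wou'
Operation: remove all spaces
Words: 'erbo', 'wou'
Join without spaces: erbowou


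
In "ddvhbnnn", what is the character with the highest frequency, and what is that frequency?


Input: 'ddvhbnnn'
Operation: tally each character
Counts: 'b':1, 'd':2, 'h':1, 'n':3, 'v':1
Maximum: 'n' appears 3 times


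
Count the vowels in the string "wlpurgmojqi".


Input string: 'wlpurgmojqi'
Operation: count vowels (a, e, i, o, u)
Scan: s[0]='w', s[1]='l', s[2]='p', s[3]='u' (vowel), s[4]='r', s[5]='g', s[6]='m', s[7]='o' (vowel), s[8]='j', s[9]='q', s[10]='i' (vowel)
Vowels found: 3
Result: 3


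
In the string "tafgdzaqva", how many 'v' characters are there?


Input string: 'tafgdzaqva'
Target character: 'v'
Scan each position: s[8]='v'
Matches found at indices: 8
Total: 1


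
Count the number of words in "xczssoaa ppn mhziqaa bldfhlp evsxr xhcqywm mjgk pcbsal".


Input string: 'xczssoaa ppn mhziqaa bldfhlp evsxr xhcqywm mjgk pcbsal'
Operation: split by spaces
Words found: 'xczssoaa', 'ppn', 'mhziqaa', 'bldfhlp', 'evsxr', 'xhcqywm', 'mjgk', 'pcbsal'
Word count: 8


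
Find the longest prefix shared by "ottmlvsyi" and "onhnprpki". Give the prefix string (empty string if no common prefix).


String 1: 'ottmlvsyi'
String 2: 'onhnprpki'
Compare position by position:
pos 0: 'o' vs 'o' match
pos 1: 't' vs 'n' differ -> stop
Longest common prefix: "o" (length 1)


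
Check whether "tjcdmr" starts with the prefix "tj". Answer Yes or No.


Input string: 'tjcdmr'
Prefix to check: 'tj'
First 2 characters of input: 'tj'
Match: True
Result: Yes


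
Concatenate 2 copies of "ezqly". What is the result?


Input string: 'ezqly'
Operation: repeat 2 times
Concatenation: 'ezqly' + 'ezqly'
Result: ezqlyezqly


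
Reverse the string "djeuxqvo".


Input string: 'djeuxqvo'
Operation: reverse character order
Original order: 'd' -> 'j' -> 'e' -> 'u' -> 'x' -> 'q' -> 'v' -> 'o'
Reversed order: 'o' -> 'v' -> 'q' -> 'x' -> 'u' -> 'e' -> 'j' -> 'd'
Result: ovqxuejd


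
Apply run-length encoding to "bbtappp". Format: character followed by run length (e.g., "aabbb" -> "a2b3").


Input: 'bbtappp'
Operation: identify consecutive runs
Runs: 'bb' -> b2, 't' -> t1, 'a' -> a1, 'ppp' -> p3
Encoded: b2t1a1p3


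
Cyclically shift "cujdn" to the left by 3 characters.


Input: 'cujdn', shift = 3
Operation: split at index 3 and swap parts
Front part s[0:3] = 'cuj'
Back part s[3:] = 'dn'
Rotated = back + front = 'dn' + 'cuj'
Result: dncuj


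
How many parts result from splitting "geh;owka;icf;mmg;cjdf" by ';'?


Input string: 'geh;owka;icf;mmg;cjdf'
Delimiter: ';'
Split result: 'geh', 'owka', 'icf', 'mmg', 'cjdf'
Number of parts: 5


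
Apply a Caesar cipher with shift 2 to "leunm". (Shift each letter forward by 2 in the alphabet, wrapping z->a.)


Input: 'leunm', shift = 2
Operation: for each letter, (position + 2) mod 26
Mapping: 'l'(11+2=13)->'n', 'e'(4+2=6)->'g', 'u'(20+2=22)->'w', 'n'(13+2=15)->'p', 'm'(12+2=14)->'o'
Result: ngwpo


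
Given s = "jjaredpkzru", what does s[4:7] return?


Input string: 'jjaredpkzru'
Operation: slice [4:7]
Extract characters: s[4]='e', s[5]='d', s[6]='p'
Result: edp


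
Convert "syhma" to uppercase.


Input string: 'syhma'
Operation: convert each letter to uppercase
Mapping: 's'->'S', 'y'->'Y', 'h'->'H', 'm'->'M', 'a'->'A'
Result: SYHMA


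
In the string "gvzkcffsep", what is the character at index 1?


Input string: 'gvzkcffsep'
Operation: get character at index 1
Index mapping: s[0]='g', s[1]='v'
Result: 'v'


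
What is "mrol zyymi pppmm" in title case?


Input string: 'mrol zyymi pppmm'
Operation: capitalize first letter of each word
Word transformations: 'mrol'->'Mrol', 'zyymi'->'Zyymi', 'pppmm'->'Pppmm'
Result: Mrol Zyymi Pppmm


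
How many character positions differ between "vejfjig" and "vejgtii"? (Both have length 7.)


String 1: 'vejfjig'
String 2: 'vejgtii'
Compare each position: pos 0: 'v'=='v', pos 1: 'e'=='e', pos 2: 'j'=='j', pos 3: 'f'!='g', pos 4: 'j'!='t', pos 5: 'i'=='i', pos 6: 'g'!='i'
Differing positions: 3
Hamming distance: 3


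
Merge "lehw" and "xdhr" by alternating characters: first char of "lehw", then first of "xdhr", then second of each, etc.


String 1: 'lehw'
String 2: 'xdhr'
Operation: alternate characters
Pairs: 'l'+'x', 'e'+'d', 'h'+'h', 'w'+'r'
Result: lxedhhwr


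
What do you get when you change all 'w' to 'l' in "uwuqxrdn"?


Input string: 'uwuqxrdn'
Operation: replace 'w' with 'l'
Positions of 'w': 1
After replacement: uluqxrdn


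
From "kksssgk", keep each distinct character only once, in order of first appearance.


Input: 'kksssgk'
Operation: keep first occurrence of each character
Scan: s[0]='k' new -> keep; s[1]='k' seen -> skip; s[2]='s' new -> keep; s[3]='s' seen -> skip; s[4]='s' seen -> skip; s[5]='g' new -> keep; s[6]='k' seen -> skip
Result: ksg


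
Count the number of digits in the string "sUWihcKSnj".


Input string: 'sUWihcKSnj'
Operation: count digit characters (0-9)
Scan: 's', 'U', 'W', 'i', 'h', 'c', 'K', 'S', 'n', 'j'
Digits found: 0
Result: 0


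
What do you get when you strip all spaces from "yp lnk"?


Input string: 'yp lnk'
Operation: remove all spaces
Words: 'yp', 'lnk'
Join without spaces: yplnk


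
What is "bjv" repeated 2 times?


Input string: 'bjv'
Operation: repeat 2 times
Concatenation: 'bjv' + 'bjv'
Result: bjvbjv


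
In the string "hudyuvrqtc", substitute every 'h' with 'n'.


Input string: 'hudyuvrqtc'
Operation: replace 'h' with 'n'
Positions of 'h': 0
After replacement: nudyuvrqtc


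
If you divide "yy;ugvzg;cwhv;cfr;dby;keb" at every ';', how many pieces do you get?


Input string: 'yy;ugvzg;cwhv;cfr;dby;keb'
Delimiter: ';'
Split result: 'yy', 'ugvzg', 'cwhv', 'cfr', 'dby', 'keb'
Number of parts: 6


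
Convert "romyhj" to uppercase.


Input string: 'romyhj'
Operation: convert each letter to uppercase
Mapping: 'r'->'R', 'o'->'O', 'm'->'M', 'y'->'Y', 'h'->'H', 'j'->'J'
Result: ROMYHJ


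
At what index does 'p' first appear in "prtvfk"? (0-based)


Input string: 'prtvfk'
Target: 'p'
Scanning left to right: s[0]='p'
First match at index: 0


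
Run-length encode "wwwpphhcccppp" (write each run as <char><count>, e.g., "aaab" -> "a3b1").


Input: 'wwwpphhcccppp'
Operation: identify consecutive runs
Runs: 'www' -> w3, 'pp' -> p2, 'hh' -> h2, 'ccc' -> c3, 'ppp' -> p3
Encoded: w3p2h2c3p3


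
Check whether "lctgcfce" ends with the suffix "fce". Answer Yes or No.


Input string: 'lctgcfce'
Suffix to check: 'fce'
Last 3 characters of input: 'fce'
Match: True
Result: Yes


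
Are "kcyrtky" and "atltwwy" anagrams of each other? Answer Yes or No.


String 1: 'kcyrtky' -> sorted: 'ckkrtyy'
String 2: 'atltwwy' -> sorted: 'alttwwy'
Compare sorted forms: 'ckkrtyy' != 'alttwwy'
Anagram: No


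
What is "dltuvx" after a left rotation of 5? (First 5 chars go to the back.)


Input: 'dltuvx', shift = 5
Operation: split at index 5 and swap parts
Front part s[0:5] = 'dltuv'
Back part s[5:] = 'x'
Rotated = back + front = 'x' + 'dltuv'
Result: xdltuv


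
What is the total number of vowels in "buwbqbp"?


Input string: 'buwbqbp'
Operation: count vowels (a, e, i, o, u)
Scan: s[0]='b', s[1]='u' (vowel), s[2]='w', s[3]='b', s[4]='q', s[5]='b', s[6]='p'
Vowels found: 1
Result: 1


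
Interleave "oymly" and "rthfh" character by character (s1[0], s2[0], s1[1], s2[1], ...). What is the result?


String 1: 'oymly'
String 2: 'rthfh'
Operation: alternate characters
Pairs: 'o'+'r', 'y'+'t', 'm'+'h', 'l'+'f', 'y'+'h'
Result: orytmhlfyh


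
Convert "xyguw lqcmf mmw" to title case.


Input string: 'xyguw lqcmf mmw'
Operation: capitalize first letter of each word
Word transformations: 'xyguw'->'Xyguw', 'lqcmf'->'Lqcmf', 'mmw'->'Mmw'
Result: Xyguw Lqcmf Mmw


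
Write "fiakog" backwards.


Input string: 'fiakog'
Operation: reverse character order
Original order: 'f' -> 'i' -> 'a' -> 'k' -> 'o' -> 'g'
Reversed order: 'g' -> 'o' -> 'k' -> 'a' -> 'i' -> 'f'
Result: gokaif


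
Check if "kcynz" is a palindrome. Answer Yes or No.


Input string: 'kcynz'
Reversed: 'znyck'
Compare pairs: s[0]='k' vs s[4]='z' (mismatch), s[1]='c' vs s[3]='n' (mismatch)
Palindrome: No


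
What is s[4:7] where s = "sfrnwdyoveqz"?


Input string: 'sfrnwdyoveqz'
Operation: slice [4:7]
Extract characters: s[4]='w', s[5]='d', s[6]='y'
Result: wdy


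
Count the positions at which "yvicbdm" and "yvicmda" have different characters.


String 1: 'yvicbdm'
String 2: 'yvicmda'
Compare each position: pos 0: 'y'=='y', pos 1: 'v'=='v', pos 2: 'i'=='i', pos 3: 'c'=='c', pos 4: 'b'!='m', pos 5: 'd'=='d', pos 6: 'm'!='a'
Differing positions: 2
Hamming distance: 2


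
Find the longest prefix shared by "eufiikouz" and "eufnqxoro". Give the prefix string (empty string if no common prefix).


String 1: 'eufiikouz'
String 2: 'eufnqxoro'
Compare position by position:
pos 0: 'e' vs 'e' match
pos 1: 'u' vs 'u' match
pos 2: 'f' vs 'f' match
pos 3: 'i' vs 'n' differ -> stop
Longest common prefix: "euf" (length 3)


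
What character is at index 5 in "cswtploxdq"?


Input string: 'cswtploxdq'
Operation: get character at index 5
Index mapping: s[0]='c', s[1]='s', s[2]='w', s[3]='t', s[4]='p', s[5]='l'
Result: 'l'


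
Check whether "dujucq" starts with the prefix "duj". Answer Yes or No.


Input string: 'dujucq'
Prefix to check: 'duj'
First 3 characters of input: 'duj'
Match: True
Result: Yes


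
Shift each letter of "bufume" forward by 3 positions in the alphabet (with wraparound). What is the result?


Input: 'bufume', shift = 3
Operation: for each letter, (position + 3) mod 26
Mapping: 'b'(1+3=4)->'e', 'u'(20+3=23)->'x', 'f'(5+3=8)->'i', 'u'(20+3=23)->'x', 'm'(12+3=15)->'p', 'e'(4+3=7)->'h'
Result: exixph


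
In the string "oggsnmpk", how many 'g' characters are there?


Input string: 'oggsnmpk'
Target character: 'g'
Scan each position: s[1]='g', s[2]='g'
Matches found at indices: 1, 2
Total: 2


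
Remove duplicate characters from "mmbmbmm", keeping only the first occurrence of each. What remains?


Input: 'mmbmbmm'
Operation: keep first occurrence of each character
Scan: s[0]='m' new -> keep; s[1]='m' seen -> skip; s[2]='b' new -> keep; s[3]='m' seen -> skip; s[4]='b' seen -> skip; s[5]='m' seen -> skip; s[6]='m' seen -> skip
Result: mb


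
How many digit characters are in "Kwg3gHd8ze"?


Input string: 'Kwg3gHd8ze'
Operation: count digit characters (0-9)
Scan: 'K', 'w', 'g', '3'(digit), 'g', 'H', 'd', '8'(digit), 'z', 'e'
Digits found: 2
Result: 2


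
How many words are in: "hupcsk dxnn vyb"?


Input string: 'hupcsk dxnn vyb'
Operation: split by spaces
Words found: 'hupcsk', 'dxnn', 'vyb'
Word count: 3


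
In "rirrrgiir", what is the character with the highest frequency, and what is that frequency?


Input: 'rirrrgiir'
Operation: tally each character
Counts: 'g':1, 'i':3, 'r':5
Maximum: 'r' appears 5 times


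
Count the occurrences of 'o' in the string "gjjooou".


Input string: 'gjjooou'
Target character: 'o'
Scan each position: s[3]='o', s[4]='o', s[5]='o'
Matches found at indices: 3, 4, 5
Total: 3


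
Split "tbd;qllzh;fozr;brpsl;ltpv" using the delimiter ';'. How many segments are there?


Input string: 'tbd;qllzh;fozr;brpsl;ltpv'
Delimiter: ';'
Split result: 'tbd', 'qllzh', 'fozr', 'brpsl', 'ltpv'
Number of parts: 5


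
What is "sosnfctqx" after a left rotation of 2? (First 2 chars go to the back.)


Input: 'sosnfctqx', shift = 2
Operation: split at index 2 and swap parts
Front part s[0:2] = 'so'
Back part s[2:] = 'snfctqx'
Rotated = back + front = 'snfctqx' + 'so'
Result: snfctqxso


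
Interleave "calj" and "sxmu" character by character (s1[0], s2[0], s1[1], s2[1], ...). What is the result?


String 1: 'calj'
String 2: 'sxmu'
Operation: alternate characters
Pairs: 'c'+'s', 'a'+'x', 'l'+'m', 'j'+'u'
Result: csaxlmju


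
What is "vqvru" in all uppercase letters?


Input string: 'vqvru'
Operation: convert each letter to uppercase
Mapping: 'v'->'V', 'q'->'Q', 'v'->'V', 'r'->'R', 'u'->'U'
Result: VQVRU


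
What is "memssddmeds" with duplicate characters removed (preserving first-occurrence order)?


Input: 'memssddmeds'
Operation: keep first occurrence of each character
Scan: s[0]='m' new -> keep; s[1]='e' new -> keep; s[2]='m' seen -> skip; s[3]='s' new -> keep; s[4]='s' seen -> skip; s[5]='d' new -> keep; s[6]='d' seen -> skip; s[7]='m' seen -> skip; s[8]='e' seen -> skip; s[9]='d' seen -> skip; s[10]='s' seen -> skip
Result: mesd


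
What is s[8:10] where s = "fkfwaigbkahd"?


Input string: 'fkfwaigbkahd'
Operation: slice [8:10]
Extract characters: s[8]='k', s[9]='a'
Result: ka


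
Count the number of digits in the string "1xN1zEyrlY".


Input string: '1xN1zEyrlY'
Operation: count digit characters (0-9)
Scan: '1'(digit), 'x', 'N', '1'(digit), 'z', 'E', 'y', 'r', 'l', 'Y'
Digits found: 2
Result: 2


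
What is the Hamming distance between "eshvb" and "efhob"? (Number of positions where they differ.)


String 1: 'eshvb'
String 2: 'efhob'
Compare each position: pos 0: 'e'=='e', pos 1: 's'!='f', pos 2: 'h'=='h', pos 3: 'v'!='o', pos 4: 'b'=='b'
Differing positions: 2
Hamming distance: 2


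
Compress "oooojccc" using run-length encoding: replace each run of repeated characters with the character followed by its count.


Input: 'oooojccc'
Operation: identify consecutive runs
Runs: 'oooo' -> o4, 'j' -> j1, 'ccc' -> c3
Encoded: o4j1c3


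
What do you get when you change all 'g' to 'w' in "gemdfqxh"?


Input string: 'gemdfqxh'
Operation: replace 'g' with 'w'
Positions of 'g': 0
After replacement: wemdfqxh


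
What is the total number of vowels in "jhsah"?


Input string: 'jhsah'
Operation: count vowels (a, e, i, o, u)
Scan: s[0]='j', s[1]='h', s[2]='s', s[3]='a' (vowel), s[4]='h'
Vowels found: 1
Result: 1


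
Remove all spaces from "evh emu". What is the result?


Input string: 'evh emu'
Operation: remove all spaces
Words: 'evh', 'emu'
Join without spaces: evhemu


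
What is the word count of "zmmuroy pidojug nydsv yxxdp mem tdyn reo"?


Input string: 'zmmuroy pidojug nydsv yxxdp mem tdyn reo'
Operation: split by spaces
Words found: 'zmmuroy', 'pidojug', 'nydsv', 'yxxdp', 'mem', 'tdyn', 'reo'
Word count: 7


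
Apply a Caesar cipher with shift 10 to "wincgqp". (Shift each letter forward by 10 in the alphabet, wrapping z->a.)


Input: 'wincgqp', shift = 10
Operation: for each letter, (position + 10) mod 26
Mapping: 'w'(22+10=32, 32 mod 26=6)->'g', 'i'(8+10=18)->'s', 'n'(13+10=23)->'x', 'c'(2+10=12)->'m', 'g'(6+10=16)->'q', 'q'(16+10=26, 26 mod 26=0)->'a', 'p'(15+10=25)->'z'
Result: gsxmqaz


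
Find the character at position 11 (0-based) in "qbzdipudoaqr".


Input string: 'qbzdipudoaqr'
Operation: get character at index 11
Index mapping: s[0]='q', s[1]='b', s[2]='z', s[3]='d', s[4]='i', s[5]='p', s[6]='u', s[7]='d', s[8]='o', s[9]='a', s[10]='q', s[11]='r'
Result: 'r'


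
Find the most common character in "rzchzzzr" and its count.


Input: 'rzchzzzr'
Operation: tally each character
Counts: 'c':1, 'h':1, 'r':2, 'z':4
Maximum: 'z' appears 4 times


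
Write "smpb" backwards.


Input string: 'smpb'
Operation: reverse character order
Original order: 's' -> 'm' -> 'p' -> 'b'
Reversed order: 'b' -> 'p' -> 'm' -> 's'
Result: bpms


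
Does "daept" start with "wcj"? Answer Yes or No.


Input string: 'daept'
Prefix to check: 'wcj'
First 3 characters of input: 'dae'
Match: False
Result: No


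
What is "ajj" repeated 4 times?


Input string: 'ajj'
Operation: repeat 4 times
Concatenation: 'ajj' + 'ajj' + 'ajj' + 'ajj'
Result: ajjajjajjajj


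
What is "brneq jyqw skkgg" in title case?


Input string: 'brneq jyqw skkgg'
Operation: capitalize first letter of each word
Word transformations: 'brneq'->'Brneq', 'jyqw'->'Jyqw', 'skkgg'->'Skkgg'
Result: Brneq Jyqw Skkgg


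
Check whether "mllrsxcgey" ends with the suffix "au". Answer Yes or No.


Input string: 'mllrsxcgey'
Suffix to check: 'au'
Last 2 characters of input: 'ey'
Match: False
Result: No


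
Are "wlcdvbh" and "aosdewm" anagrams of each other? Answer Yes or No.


String 1: 'wlcdvbh' -> sorted: 'bcdhlvw'
String 2: 'aosdewm' -> sorted: 'ademosw'
Compare sorted forms: 'bcdhlvw' != 'ademosw'
Anagram: No


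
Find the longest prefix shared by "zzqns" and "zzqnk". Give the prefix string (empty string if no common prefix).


String 1: 'zzqns'
String 2: 'zzqnk'
Compare position by position:
pos 0: 'z' vs 'z' match
pos 1: 'z' vs 'z' match
pos 2: 'q' vs 'q' match
pos 3: 'n' vs 'n' match
pos 4: 's' vs 'k' differ -> stop
Longest common prefix: "zzqn" (length 4)


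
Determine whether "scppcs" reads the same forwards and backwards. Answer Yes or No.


Input string: 'scppcs'
Reversed: 'scppcs'
Compare pairs: s[0]='s' vs s[5]='s' (match), s[1]='c' vs s[4]='c' (match), s[2]='p' vs s[3]='p' (match)
Palindrome: Yes


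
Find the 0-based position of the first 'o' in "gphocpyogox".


Input string: 'gphocpyogox'
Target: 'o'
Scanning left to right: s[0]='g', s[1]='p', s[2]='h', s[3]='o'
First match at index: 3


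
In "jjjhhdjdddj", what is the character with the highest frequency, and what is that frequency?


Input: 'jjjhhdjdddj'
Operation: tally each character
Counts: 'd':4, 'h':2, 'j':5
Maximum: 'j' appears 5 times


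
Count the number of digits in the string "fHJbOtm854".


Input string: 'fHJbOtm854'
Operation: count digit characters (0-9)
Scan: 'f', 'H', 'J', 'b', 'O', 't', 'm', '8'(digit), '5'(digit), '4'(digit)
Digits found: 3
Result: 3


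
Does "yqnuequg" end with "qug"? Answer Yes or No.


Input string: 'yqnuequg'
Suffix to check: 'qug'
Last 3 characters of input: 'qug'
Match: True
Result: Yes


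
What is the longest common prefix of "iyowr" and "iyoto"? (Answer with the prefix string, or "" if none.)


String 1: 'iyowr'
String 2: 'iyoto'
Compare position by position:
pos 0: 'i' vs 'i' match
pos 1: 'y' vs 'y' match
pos 2: 'o' vs 'o' match
pos 3: 'w' vs 't' differ -> stop
Longest common prefix: "iyo" (length 3)


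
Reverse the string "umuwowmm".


Input string: 'umuwowmm'
Operation: reverse character order
Original order: 'u' -> 'm' -> 'u' -> 'w' -> 'o' -> 'w' -> 'm' -> 'm'
Reversed order: 'm' -> 'm' -> 'w' -> 'o' -> 'w' -> 'u' -> 'm' -> 'u'
Result: mmwowumu


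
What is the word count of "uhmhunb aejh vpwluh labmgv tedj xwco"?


Input string: 'uhmhunb aejh vpwluh labmgv tedj xwco'
Operation: split by spaces
Words found: 'uhmhunb', 'aejh', 'vpwluh', 'labmgv', 'tedj', 'xwco'
Word count: 6


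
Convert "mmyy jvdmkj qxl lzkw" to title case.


Input string: 'mmyy jvdmkj qxl lzkw'
Operation: capitalize first letter of each word
Word transformations: 'mmyy'->'Mmyy', 'jvdmkj'->'Jvdmkj', 'qxl'->'Qxl', 'lzkw'->'Lzkw'
Result: Mmyy Jvdmkj Qxl Lzkw


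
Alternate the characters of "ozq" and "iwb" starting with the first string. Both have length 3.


String 1: 'ozq'
String 2: 'iwb'
Operation: alternate characters
Pairs: 'o'+'i', 'z'+'w', 'q'+'b'
Result: oizwqb


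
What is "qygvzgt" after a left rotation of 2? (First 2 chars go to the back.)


Input: 'qygvzgt', shift = 2
Operation: split at index 2 and swap parts
Front part s[0:2] = 'qy'
Back part s[2:] = 'gvzgt'
Rotated = back + front = 'gvzgt' + 'qy'
Result: gvzgtqy


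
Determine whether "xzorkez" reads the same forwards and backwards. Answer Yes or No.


Input string: 'xzorkez'
Reversed: 'zekrozx'
Compare pairs: s[0]='x' vs s[6]='z' (mismatch), s[1]='z' vs s[5]='e' (mismatch), s[2]='o' vs s[4]='k' (mismatch)
Palindrome: No


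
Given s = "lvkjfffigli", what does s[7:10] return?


Input string: 'lvkjfffigli'
Operation: slice [7:10]
Extract characters: s[7]='i', s[8]='g', s[9]='l'
Result: igl


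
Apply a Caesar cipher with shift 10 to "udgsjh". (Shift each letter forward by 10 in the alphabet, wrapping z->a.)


Input: 'udgsjh', shift = 10
Operation: for each letter, (position + 10) mod 26
Mapping: 'u'(20+10=30, 30 mod 26=4)->'e', 'd'(3+10=13)->'n', 'g'(6+10=16)->'q', 's'(18+10=28, 28 mod 26=2)->'c', 'j'(9+10=19)->'t', 'h'(7+10=17)->'r'
Result: enqctr


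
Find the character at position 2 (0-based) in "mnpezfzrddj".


Input string: 'mnpezfzrddj'
Operation: get character at index 2
Index mapping: s[0]='m', s[1]='n', s[2]='p'
Result: 'p'


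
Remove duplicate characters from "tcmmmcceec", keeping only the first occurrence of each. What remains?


Input: 'tcmmmcceec'
Operation: keep first occurrence of each character
Scan: s[0]='t' new -> keep; s[1]='c' new -> keep; s[2]='m' new -> keep; s[3]='m' seen -> skip; s[4]='m' seen -> skip; s[5]='c' seen -> skip; s[6]='c' seen -> skip; s[7]='e' new -> keep; s[8]='e' seen -> skip; s[9]='c' seen -> skip
Result: tcme


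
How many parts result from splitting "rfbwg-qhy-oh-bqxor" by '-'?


Input string: 'rfbwg-qhy-oh-bqxor'
Delimiter: '-'
Split result: 'rfbwg', 'qhy', 'oh', 'bqxor'
Number of parts: 4


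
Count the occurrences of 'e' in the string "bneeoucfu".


Input string: 'bneeoucfu'
Target character: 'e'
Scan each position: s[2]='e', s[3]='e'
Matches found at indices: 2, 3
Total: 2


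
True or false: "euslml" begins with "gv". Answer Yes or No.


Input string: 'euslml'
Prefix to check: 'gv'
First 2 characters of input: 'eu'
Match: False
Result: No


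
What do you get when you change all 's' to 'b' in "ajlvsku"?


Input string: 'ajlvsku'
Operation: replace 's' with 'b'
Positions of 's': 4
After replacement: ajlvbku


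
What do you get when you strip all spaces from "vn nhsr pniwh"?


Input string: 'vn nhsr pniwh'
Operation: remove all spaces
Words: 'vn', 'nhsr', 'pniwh'
Join without spaces: vnnhsrpniwh


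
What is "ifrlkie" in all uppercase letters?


Input string: 'ifrlkie'
Operation: convert each letter to uppercase
Mapping: 'i'->'I', 'f'->'F', 'r'->'R', 'l'->'L', 'k'->'K', 'i'->'I', 'e'->'E'
Result: IFRLKIE


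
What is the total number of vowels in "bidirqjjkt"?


Input string: 'bidirqjjkt'
Operation: count vowels (a, e, i, o, u)
Scan: s[0]='b', s[1]='i' (vowel), s[2]='d', s[3]='i' (vowel), s[4]='r', s[5]='q', s[6]='j', s[7]='j', s[8]='k', s[9]='t'
Vowels found: 2
Result: 2


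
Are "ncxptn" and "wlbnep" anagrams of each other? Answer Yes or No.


String 1: 'ncxptn' -> sorted: 'cnnptx'
String 2: 'wlbnep' -> sorted: 'belnpw'
Compare sorted forms: 'cnnptx' != 'belnpw'
Anagram: No


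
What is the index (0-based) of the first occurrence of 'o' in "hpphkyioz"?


Input string: 'hpphkyioz'
Target: 'o'
Scanning left to right: s[0]='h', s[1]='p', s[2]='p', s[3]='h', s[4]='k', s[5]='y', s[6]='i', s[7]='o'
First match at index: 7


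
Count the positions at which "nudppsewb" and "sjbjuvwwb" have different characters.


String 1: 'nudppsewb'
String 2: 'sjbjuvwwb'
Compare each position: pos 0: 'n'!='s', pos 1: 'u'!='j', pos 2: 'd'!='b', pos 3: 'p'!='j', pos 4: 'p'!='u', pos 5: 's'!='v', pos 6: 'e'!='w', pos 7: 'w'=='w', pos 8: 'b'=='b'
Differing positions: 7
Hamming distance: 7


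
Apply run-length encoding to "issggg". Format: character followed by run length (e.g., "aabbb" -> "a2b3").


Input: 'issggg'
Operation: identify consecutive runs
Runs: 'i' -> i1, 'ss' -> s2, 'ggg' -> g3
Encoded: i1s2g3


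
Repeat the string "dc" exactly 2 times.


Input string: 'dc'
Operation: repeat 2 times
Concatenation: 'dc' + 'dc'
Result: dcdc


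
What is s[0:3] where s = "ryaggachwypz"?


Input string: 'ryaggachwypz'
Operation: slice [0:3]
Extract characters: s[0]='r', s[1]='y', s[2]='a'
Result: rya


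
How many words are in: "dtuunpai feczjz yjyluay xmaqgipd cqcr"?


Input string: 'dtuunpai feczjz yjyluay xmaqgipd cqcr'
Operation: split by spaces
Words found: 'dtuunpai', 'feczjz', 'yjyluay', 'xmaqgipd', 'cqcr'
Word count: 5


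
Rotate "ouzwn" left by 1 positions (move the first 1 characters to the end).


Input: 'ouzwn', shift = 1
Operation: split at index 1 and swap parts
Front part s[0:1] = 'o'
Back part s[1:] = 'uzwn'
Rotated = back + front = 'uzwn' + 'o'
Result: uzwno


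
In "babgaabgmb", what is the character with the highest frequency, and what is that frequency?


Input: 'babgaabgmb'
Operation: tally each character
Counts: 'a':3, 'b':4, 'g':2, 'm':1
Maximum: 'b' appears 4 times
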